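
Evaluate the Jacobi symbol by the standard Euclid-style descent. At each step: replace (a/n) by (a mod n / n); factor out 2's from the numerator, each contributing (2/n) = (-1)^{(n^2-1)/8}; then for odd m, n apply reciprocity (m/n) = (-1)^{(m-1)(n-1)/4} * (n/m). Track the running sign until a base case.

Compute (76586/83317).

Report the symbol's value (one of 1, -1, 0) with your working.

-1

76586 = 2^1·38293; (2/83317) = -1 since 83317 mod 8 = 5, so (76586/83317) = (-1)^1·(38293/83317); sign now -1
reciprocity: (38293/83317) = +1·(83317/38293) since 38293 mod 4 = 1, 83317 mod 4 = 1; sign now -1
(83317/38293) = (6731/38293)   [reduce mod 38293]
reciprocity: (6731/38293) = +1·(38293/6731) since 6731 mod 4 = 3, 38293 mod 4 = 1; sign now -1
(38293/6731) = (4638/6731)   [reduce mod 6731]
4638 = 2^1·2319; (2/6731) = -1 since 6731 mod 8 = 3, so (4638/6731) = (-1)^1·(2319/6731); sign now +1
reciprocity: (2319/6731) = -1·(6731/2319) since 2319 mod 4 = 3, 6731 mod 4 = 3; sign now -1
(6731/2319) = (2093/2319)   [reduce mod 2319]
reciprocity: (2093/2319) = +1·(2319/2093) since 2093 mod 4 = 1, 2319 mod 4 = 3; sign now -1
(2319/2093) = (226/2093)   [reduce mod 2093]
226 = 2^1·113; (2/2093) = -1 since 2093 mod 8 = 5, so (226/2093) = (-1)^1·(113/2093); sign now +1
reciprocity: (113/2093) = +1·(2093/113) since 113 mod 4 = 1, 2093 mod 4 = 1; sign now +1
(2093/113) = (59/113)   [reduce mod 113]
reciprocity: (59/113) = +1·(113/59) since 59 mod 4 = 3, 113 mod 4 = 1; sign now +1
(113/59) = (54/59)   [reduce mod 59]
54 = 2^1·27; (2/59) = -1 since 59 mod 8 = 3, so (54/59) = (-1)^1·(27/59); sign now -1
reciprocity: (27/59) = -1·(59/27) since 27 mod 4 = 3, 59 mod 4 = 3; sign now +1
(59/27) = (5/27)   [reduce mod 27]
reciprocity: (5/27) = +1·(27/5) since 5 mod 4 = 1, 27 mod 4 = 3; sign now +1
(27/5) = (2/5)   [reduce mod 5]
2 = 2^1·1; (2/5) = -1 since 5 mod 8 = 5, so (2/5) = (-1)^1·(1/5); sign now -1
(1/5) = 1; final value = sign = -1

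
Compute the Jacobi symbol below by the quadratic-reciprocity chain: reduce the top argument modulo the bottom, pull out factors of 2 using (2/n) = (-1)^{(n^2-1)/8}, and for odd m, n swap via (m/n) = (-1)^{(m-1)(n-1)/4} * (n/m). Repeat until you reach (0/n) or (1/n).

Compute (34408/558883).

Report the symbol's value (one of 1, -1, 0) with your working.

factor out 2^3: 34408 = 2^3·4301; with 558883 mod 8 = 3, (2/558883) = -1; sign now -1; continue with (4301/558883)
flip (4301/558883) -> (558883/4301): both odd, 4301 mod 4 = 1, 558883 mod 4 = 3, so the flip contributes +1; sign now -1
(558883/4301): 558883 mod 4301 = 4054, so (558883/4301) = (4054/4301)
factor out 2^1: 4054 = 2^1·2027; with 4301 mod 8 = 5, (2/4301) = -1; sign now +1; continue with (2027/4301)
flip (2027/4301) -> (4301/2027): both odd, 2027 mod 4 = 3, 4301 mod 4 = 1, so the flip contributes +1; sign now +1
(4301/2027): 4301 mod 2027 = 247, so (4301/2027) = (247/2027)
flip (247/2027) -> (2027/247): both odd, 247 mod 4 = 3, 2027 mod 4 = 3, so the flip contributes -1; sign now -1
(2027/247): 2027 mod 247 = 51, so (2027/247) = (51/247)
flip (51/247) -> (247/51): both odd, 51 mod 4 = 3, 247 mod 4 = 3, so the flip contributes -1; sign now +1
(247/51): 247 mod 51 = 43, so (247/51) = (43/51)
flip (43/51) -> (51/43): both odd, 43 mod 4 = 3, 51 mod 4 = 3, so the flip contributes -1; sign now -1
(51/43): 51 mod 43 = 8, so (51/43) = (8/43)
factor out 2^3: 8 = 2^3·1; with 43 mod 8 = 3, (2/43) = -1; sign now +1; continue with (1/43)
reached (1/43) = 1, so the symbol is +1

1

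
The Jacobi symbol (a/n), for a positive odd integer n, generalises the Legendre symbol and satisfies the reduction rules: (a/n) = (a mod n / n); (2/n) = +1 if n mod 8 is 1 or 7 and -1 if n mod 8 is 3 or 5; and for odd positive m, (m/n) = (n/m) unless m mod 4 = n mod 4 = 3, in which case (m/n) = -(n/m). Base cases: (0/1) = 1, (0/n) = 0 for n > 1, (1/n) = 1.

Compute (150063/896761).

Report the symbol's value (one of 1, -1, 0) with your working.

reciprocity: (150063/896761) = +1·(896761/150063) since 150063 mod 4 = 3, 896761 mod 4 = 1; sign now +1
(896761/150063) = (146446/150063)   [reduce mod 150063]
146446 = 2^1·73223; (2/150063) = +1 since 150063 mod 8 = 7, so (146446/150063) = (+1)^1·(73223/150063); sign now +1
reciprocity: (73223/150063) = -1·(150063/73223) since 73223 mod 4 = 3, 150063 mod 4 = 3; sign now -1
(150063/73223) = (3617/73223)   [reduce mod 73223]
reciprocity: (3617/73223) = +1·(73223/3617) since 3617 mod 4 = 1, 73223 mod 4 = 3; sign now -1
(73223/3617) = (883/3617)   [reduce mod 3617]
reciprocity: (883/3617) = +1·(3617/883) since 883 mod 4 = 3, 3617 mod 4 = 1; sign now -1
(3617/883) = (85/883)   [reduce mod 883]
reciprocity: (85/883) = +1·(883/85) since 85 mod 4 = 1, 883 mod 4 = 3; sign now -1
(883/85) = (33/85)   [reduce mod 85]
reciprocity: (33/85) = +1·(85/33) since 33 mod 4 = 1, 85 mod 4 = 1; sign now -1
(85/33) = (19/33)   [reduce mod 33]
reciprocity: (19/33) = +1·(33/19) since 19 mod 4 = 3, 33 mod 4 = 1; sign now -1
(33/19) = (14/19)   [reduce mod 19]
14 = 2^1·7; (2/19) = -1 since 19 mod 8 = 3, so (14/19) = (-1)^1·(7/19); sign now +1
reciprocity: (7/19) = -1·(19/7) since 7 mod 4 = 3, 19 mod 4 = 3; sign now -1
(19/7) = (5/7)   [reduce mod 7]
reciprocity: (5/7) = +1·(7/5) since 5 mod 4 = 1, 7 mod 4 = 3; sign now -1
(7/5) = (2/5)   [reduce mod 5]
2 = 2^1·1; (2/5) = -1 since 5 mod 8 = 5, so (2/5) = (-1)^1·(1/5); sign now +1
(1/5) = 1; final value = sign = +1

1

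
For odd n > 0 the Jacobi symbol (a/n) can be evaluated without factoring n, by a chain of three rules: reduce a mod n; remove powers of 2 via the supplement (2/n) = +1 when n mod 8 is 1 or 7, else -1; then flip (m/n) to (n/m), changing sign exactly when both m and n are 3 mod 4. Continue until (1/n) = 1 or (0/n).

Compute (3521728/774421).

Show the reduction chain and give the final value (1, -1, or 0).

-1

(3521728/774421) = (424044/774421)   [reduce mod 774421]
424044 = 2^2·106011; (2/774421) = -1 since 774421 mod 8 = 5, so (424044/774421) = (-1)^2·(106011/774421); sign now +1
reciprocity: (106011/774421) = +1·(774421/106011) since 106011 mod 4 = 3, 774421 mod 4 = 1; sign now +1
(774421/106011) = (32344/106011)   [reduce mod 106011]
32344 = 2^3·4043; (2/106011) = -1 since 106011 mod 8 = 3, so (32344/106011) = (-1)^3·(4043/106011); sign now -1
reciprocity: (4043/106011) = -1·(106011/4043) since 4043 mod 4 = 3, 106011 mod 4 = 3; sign now +1
(106011/4043) = (893/4043)   [reduce mod 4043]
reciprocity: (893/4043) = +1·(4043/893) since 893 mod 4 = 1, 4043 mod 4 = 3; sign now +1
(4043/893) = (471/893)   [reduce mod 893]
reciprocity: (471/893) = +1·(893/471) since 471 mod 4 = 3, 893 mod 4 = 1; sign now +1
(893/471) = (422/471)   [reduce mod 471]
422 = 2^1·211; (2/471) = +1 since 471 mod 8 = 7, so (422/471) = (+1)^1·(211/471); sign now +1
reciprocity: (211/471) = -1·(471/211) since 211 mod 4 = 3, 471 mod 4 = 3; sign now -1
(471/211) = (49/211)   [reduce mod 211]
reciprocity: (49/211) = +1·(211/49) since 49 mod 4 = 1, 211 mod 4 = 3; sign now -1
(211/49) = (15/49)   [reduce mod 49]
reciprocity: (15/49) = +1·(49/15) since 15 mod 4 = 3, 49 mod 4 = 1; sign now -1
(49/15) = (4/15)   [reduce mod 15]
4 = 2^2·1; (2/15) = +1 since 15 mod 8 = 7, so (4/15) = (+1)^2·(1/15); sign now -1
(1/15) = 1; final value = sign = -1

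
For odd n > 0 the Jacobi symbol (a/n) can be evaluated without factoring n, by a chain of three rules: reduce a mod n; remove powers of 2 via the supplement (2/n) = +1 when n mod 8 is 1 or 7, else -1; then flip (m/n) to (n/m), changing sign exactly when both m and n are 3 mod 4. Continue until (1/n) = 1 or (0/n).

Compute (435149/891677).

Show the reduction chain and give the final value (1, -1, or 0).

1

reciprocity: (435149/891677) = +1·(891677/435149) since 435149 mod 4 = 1, 891677 mod 4 = 1; sign now +1
(891677/435149) = (21379/435149)   [reduce mod 435149]
reciprocity: (21379/435149) = +1·(435149/21379) since 21379 mod 4 = 3, 435149 mod 4 = 1; sign now +1
(435149/21379) = (7569/21379)   [reduce mod 21379]
reciprocity: (7569/21379) = +1·(21379/7569) since 7569 mod 4 = 1, 21379 mod 4 = 3; sign now +1
(21379/7569) = (6241/7569)   [reduce mod 7569]
reciprocity: (6241/7569) = +1·(7569/6241) since 6241 mod 4 = 1, 7569 mod 4 = 1; sign now +1
(7569/6241) = (1328/6241)   [reduce mod 6241]
1328 = 2^4·83; (2/6241) = +1 since 6241 mod 8 = 1, so (1328/6241) = (+1)^4·(83/6241); sign now +1
reciprocity: (83/6241) = +1·(6241/83) since 83 mod 4 = 3, 6241 mod 4 = 1; sign now +1
(6241/83) = (16/83)   [reduce mod 83]
16 = 2^4·1; (2/83) = -1 since 83 mod 8 = 3, so (16/83) = (-1)^4·(1/83); sign now +1
(1/83) = 1; final value = sign = +1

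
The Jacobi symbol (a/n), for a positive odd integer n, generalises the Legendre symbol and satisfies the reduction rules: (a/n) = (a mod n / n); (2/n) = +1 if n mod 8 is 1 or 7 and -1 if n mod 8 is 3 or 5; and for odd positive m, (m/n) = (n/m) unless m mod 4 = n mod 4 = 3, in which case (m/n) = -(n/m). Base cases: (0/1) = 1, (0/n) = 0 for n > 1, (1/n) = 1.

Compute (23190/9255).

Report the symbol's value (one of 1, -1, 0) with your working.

(23190/9255) = (4680/9255)   [reduce mod 9255]
4680 = 2^3·585; (2/9255) = +1 since 9255 mod 8 = 7, so (4680/9255) = (+1)^3·(585/9255); sign now +1
reciprocity: (585/9255) = +1·(9255/585) since 585 mod 4 = 1, 9255 mod 4 = 3; sign now +1
(9255/585) = (480/585)   [reduce mod 585]
480 = 2^5·15; (2/585) = +1 since 585 mod 8 = 1, so (480/585) = (+1)^5·(15/585); sign now +1
reciprocity: (15/585) = +1·(585/15) since 15 mod 4 = 3, 585 mod 4 = 1; sign now +1
(585/15) = (0/15)   [reduce mod 15]
(0/15) = 0   [gcd(a, n) > 1]; final value = 0

0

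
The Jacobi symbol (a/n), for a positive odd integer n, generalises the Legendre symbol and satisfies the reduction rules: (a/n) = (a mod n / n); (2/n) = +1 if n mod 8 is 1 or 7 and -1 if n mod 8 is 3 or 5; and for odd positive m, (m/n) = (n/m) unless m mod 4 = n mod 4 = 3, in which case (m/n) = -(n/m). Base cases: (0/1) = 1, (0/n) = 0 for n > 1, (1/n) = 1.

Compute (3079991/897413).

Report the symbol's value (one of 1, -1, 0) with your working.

1

(3079991/897413): 3079991 mod 897413 = 387752, so (3079991/897413) = (387752/897413)
factor out 2^3: 387752 = 2^3·48469; with 897413 mod 8 = 5, (2/897413) = -1; sign now -1; continue with (48469/897413)
flip (48469/897413) -> (897413/48469): both odd, 48469 mod 4 = 1, 897413 mod 4 = 1, so the flip contributes +1; sign now -1
(897413/48469): 897413 mod 48469 = 24971, so (897413/48469) = (24971/48469)
flip (24971/48469) -> (48469/24971): both odd, 24971 mod 4 = 3, 48469 mod 4 = 1, so the flip contributes +1; sign now -1
(48469/24971): 48469 mod 24971 = 23498, so (48469/24971) = (23498/24971)
factor out 2^1: 23498 = 2^1·11749; with 24971 mod 8 = 3, (2/24971) = -1; sign now +1; continue with (11749/24971)
flip (11749/24971) -> (24971/11749): both odd, 11749 mod 4 = 1, 24971 mod 4 = 3, so the flip contributes +1; sign now +1
(24971/11749): 24971 mod 11749 = 1473, so (24971/11749) = (1473/11749)
flip (1473/11749) -> (11749/1473): both odd, 1473 mod 4 = 1, 11749 mod 4 = 1, so the flip contributes +1; sign now +1
(11749/1473): 11749 mod 1473 = 1438, so (11749/1473) = (1438/1473)
factor out 2^1: 1438 = 2^1·719; with 1473 mod 8 = 1, (2/1473) = +1; sign now +1; continue with (719/1473)
flip (719/1473) -> (1473/719): both odd, 719 mod 4 = 3, 1473 mod 4 = 1, so the flip contributes +1; sign now +1
(1473/719): 1473 mod 719 = 35, so (1473/719) = (35/719)
flip (35/719) -> (719/35): both odd, 35 mod 4 = 3, 719 mod 4 = 3, so the flip contributes -1; sign now -1
(719/35): 719 mod 35 = 19, so (719/35) = (19/35)
flip (19/35) -> (35/19): both odd, 19 mod 4 = 3, 35 mod 4 = 3, so the flip contributes -1; sign now +1
(35/19): 35 mod 19 = 16, so (35/19) = (16/19)
factor out 2^4: 16 = 2^4·1; with 19 mod 8 = 3, (2/19) = -1; sign now +1; continue with (1/19)
reached (1/19) = 1, so the symbol is +1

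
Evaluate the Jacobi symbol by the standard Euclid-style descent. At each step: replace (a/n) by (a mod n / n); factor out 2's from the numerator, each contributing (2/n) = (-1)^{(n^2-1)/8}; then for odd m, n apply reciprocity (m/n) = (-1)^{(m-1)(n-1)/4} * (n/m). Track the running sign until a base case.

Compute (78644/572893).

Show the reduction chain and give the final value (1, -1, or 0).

factor out 2^2: 78644 = 2^2·19661; with 572893 mod 8 = 5, (2/572893) = -1; sign now +1; continue with (19661/572893)
flip (19661/572893) -> (572893/19661): both odd, 19661 mod 4 = 1, 572893 mod 4 = 1, so the flip contributes +1; sign now +1
(572893/19661): 572893 mod 19661 = 2724, so (572893/19661) = (2724/19661)
factor out 2^2: 2724 = 2^2·681; with 19661 mod 8 = 5, (2/19661) = -1; sign now +1; continue with (681/19661)
flip (681/19661) -> (19661/681): both odd, 681 mod 4 = 1, 19661 mod 4 = 1, so the flip contributes +1; sign now +1
(19661/681): 19661 mod 681 = 593, so (19661/681) = (593/681)
flip (593/681) -> (681/593): both odd, 593 mod 4 = 1, 681 mod 4 = 1, so the flip contributes +1; sign now +1
(681/593): 681 mod 593 = 88, so (681/593) = (88/593)
factor out 2^3: 88 = 2^3·11; with 593 mod 8 = 1, (2/593) = +1; sign now +1; continue with (11/593)
flip (11/593) -> (593/11): both odd, 11 mod 4 = 3, 593 mod 4 = 1, so the flip contributes +1; sign now +1
(593/11): 593 mod 11 = 10, so (593/11) = (10/11)
factor out 2^1: 10 = 2^1·5; with 11 mod 8 = 3, (2/11) = -1; sign now -1; continue with (5/11)
flip (5/11) -> (11/5): both odd, 5 mod 4 = 1, 11 mod 4 = 3, so the flip contributes +1; sign now -1
(11/5): 11 mod 5 = 1, so (11/5) = (1/5)
reached (1/5) = 1, so the symbol is -1

-1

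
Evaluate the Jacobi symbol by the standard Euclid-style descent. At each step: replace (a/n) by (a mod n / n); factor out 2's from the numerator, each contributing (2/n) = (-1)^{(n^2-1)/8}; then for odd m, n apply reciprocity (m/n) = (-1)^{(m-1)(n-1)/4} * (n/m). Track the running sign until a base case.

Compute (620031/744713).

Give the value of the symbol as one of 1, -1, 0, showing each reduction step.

0

reciprocity: (620031/744713) = +1·(744713/620031) since 620031 mod 4 = 3, 744713 mod 4 = 1; sign now +1
(744713/620031) = (124682/620031)   [reduce mod 620031]
124682 = 2^1·62341; (2/620031) = +1 since 620031 mod 8 = 7, so (124682/620031) = (+1)^1·(62341/620031); sign now +1
reciprocity: (62341/620031) = +1·(620031/62341) since 62341 mod 4 = 1, 620031 mod 4 = 3; sign now +1
(620031/62341) = (58962/62341)   [reduce mod 62341]
58962 = 2^1·29481; (2/62341) = -1 since 62341 mod 8 = 5, so (58962/62341) = (-1)^1·(29481/62341); sign now -1
reciprocity: (29481/62341) = +1·(62341/29481) since 29481 mod 4 = 1, 62341 mod 4 = 1; sign now -1
(62341/29481) = (3379/29481)   [reduce mod 29481]
reciprocity: (3379/29481) = +1·(29481/3379) since 3379 mod 4 = 3, 29481 mod 4 = 1; sign now -1
(29481/3379) = (2449/3379)   [reduce mod 3379]
reciprocity: (2449/3379) = +1·(3379/2449) since 2449 mod 4 = 1, 3379 mod 4 = 3; sign now -1
(3379/2449) = (930/2449)   [reduce mod 2449]
930 = 2^1·465; (2/2449) = +1 since 2449 mod 8 = 1, so (930/2449) = (+1)^1·(465/2449); sign now -1
reciprocity: (465/2449) = +1·(2449/465) since 465 mod 4 = 1, 2449 mod 4 = 1; sign now -1
(2449/465) = (124/465)   [reduce mod 465]
124 = 2^2·31; (2/465) = +1 since 465 mod 8 = 1, so (124/465) = (+1)^2·(31/465); sign now -1
reciprocity: (31/465) = +1·(465/31) since 31 mod 4 = 3, 465 mod 4 = 1; sign now -1
(465/31) = (0/31)   [reduce mod 31]
(0/31) = 0   [gcd(a, n) > 1]; final value = 0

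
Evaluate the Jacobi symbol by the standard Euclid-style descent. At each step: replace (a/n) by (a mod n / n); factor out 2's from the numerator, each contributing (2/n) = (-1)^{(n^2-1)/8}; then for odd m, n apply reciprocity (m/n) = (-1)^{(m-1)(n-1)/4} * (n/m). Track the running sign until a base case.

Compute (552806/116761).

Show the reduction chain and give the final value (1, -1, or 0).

(552806/116761) = (85762/116761)   [reduce mod 116761]
85762 = 2^1·42881; (2/116761) = +1 since 116761 mod 8 = 1, so (85762/116761) = (+1)^1·(42881/116761); sign now +1
reciprocity: (42881/116761) = +1·(116761/42881) since 42881 mod 4 = 1, 116761 mod 4 = 1; sign now +1
(116761/42881) = (30999/42881)   [reduce mod 42881]
reciprocity: (30999/42881) = +1·(42881/30999) since 30999 mod 4 = 3, 42881 mod 4 = 1; sign now +1
(42881/30999) = (11882/30999)   [reduce mod 30999]
11882 = 2^1·5941; (2/30999) = +1 since 30999 mod 8 = 7, so (11882/30999) = (+1)^1·(5941/30999); sign now +1
reciprocity: (5941/30999) = +1·(30999/5941) since 5941 mod 4 = 1, 30999 mod 4 = 3; sign now +1
(30999/5941) = (1294/5941)   [reduce mod 5941]
1294 = 2^1·647; (2/5941) = -1 since 5941 mod 8 = 5, so (1294/5941) = (-1)^1·(647/5941); sign now -1
reciprocity: (647/5941) = +1·(5941/647) since 647 mod 4 = 3, 5941 mod 4 = 1; sign now -1
(5941/647) = (118/647)   [reduce mod 647]
118 = 2^1·59; (2/647) = +1 since 647 mod 8 = 7, so (118/647) = (+1)^1·(59/647); sign now -1
reciprocity: (59/647) = -1·(647/59) since 59 mod 4 = 3, 647 mod 4 = 3; sign now +1
(647/59) = (57/59)   [reduce mod 59]
reciprocity: (57/59) = +1·(59/57) since 57 mod 4 = 1, 59 mod 4 = 3; sign now +1
(59/57) = (2/57)   [reduce mod 57]
2 = 2^1·1; (2/57) = +1 since 57 mod 8 = 1, so (2/57) = (+1)^1·(1/57); sign now +1
(1/57) = 1; final value = sign = +1

1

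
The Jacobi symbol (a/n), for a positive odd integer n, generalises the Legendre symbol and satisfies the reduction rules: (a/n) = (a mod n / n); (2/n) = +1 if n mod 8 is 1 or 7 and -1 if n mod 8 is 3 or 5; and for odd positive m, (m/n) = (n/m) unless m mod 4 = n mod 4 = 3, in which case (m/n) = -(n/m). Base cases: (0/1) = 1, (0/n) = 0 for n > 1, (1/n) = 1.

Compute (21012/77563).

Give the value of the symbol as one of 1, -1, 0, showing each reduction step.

21012 = 2^2·5253; (2/77563) = -1 since 77563 mod 8 = 3, so (21012/77563) = (-1)^2·(5253/77563); sign now +1
reciprocity: (5253/77563) = +1·(77563/5253) since 5253 mod 4 = 1, 77563 mod 4 = 3; sign now +1
(77563/5253) = (4021/5253)   [reduce mod 5253]
reciprocity: (4021/5253) = +1·(5253/4021) since 4021 mod 4 = 1, 5253 mod 4 = 1; sign now +1
(5253/4021) = (1232/4021)   [reduce mod 4021]
1232 = 2^4·77; (2/4021) = -1 since 4021 mod 8 = 5, so (1232/4021) = (-1)^4·(77/4021); sign now +1
reciprocity: (77/4021) = +1·(4021/77) since 77 mod 4 = 1, 4021 mod 4 = 1; sign now +1
(4021/77) = (17/77)   [reduce mod 77]
reciprocity: (17/77) = +1·(77/17) since 17 mod 4 = 1, 77 mod 4 = 1; sign now +1
(77/17) = (9/17)   [reduce mod 17]
reciprocity: (9/17) = +1·(17/9) since 9 mod 4 = 1, 17 mod 4 = 1; sign now +1
(17/9) = (8/9)   [reduce mod 9]
8 = 2^3·1; (2/9) = +1 since 9 mod 8 = 1, so (8/9) = (+1)^3·(1/9); sign now +1
(1/9) = 1; final value = sign = +1

1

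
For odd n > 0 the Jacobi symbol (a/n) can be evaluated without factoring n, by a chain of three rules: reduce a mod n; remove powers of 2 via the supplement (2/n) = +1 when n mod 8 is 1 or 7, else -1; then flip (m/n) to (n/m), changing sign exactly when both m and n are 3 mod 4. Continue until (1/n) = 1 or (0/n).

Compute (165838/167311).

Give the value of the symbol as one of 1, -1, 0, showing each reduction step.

165838 = 2^1·82919; (2/167311) = +1 since 167311 mod 8 = 7, so (165838/167311) = (+1)^1·(82919/167311); sign now +1
reciprocity: (82919/167311) = -1·(167311/82919) since 82919 mod 4 = 3, 167311 mod 4 = 3; sign now -1
(167311/82919) = (1473/82919)   [reduce mod 82919]
reciprocity: (1473/82919) = +1·(82919/1473) since 1473 mod 4 = 1, 82919 mod 4 = 3; sign now -1
(82919/1473) = (431/1473)   [reduce mod 1473]
reciprocity: (431/1473) = +1·(1473/431) since 431 mod 4 = 3, 1473 mod 4 = 1; sign now -1
(1473/431) = (180/431)   [reduce mod 431]
180 = 2^2·45; (2/431) = +1 since 431 mod 8 = 7, so (180/431) = (+1)^2·(45/431); sign now -1
reciprocity: (45/431) = +1·(431/45) since 45 mod 4 = 1, 431 mod 4 = 3; sign now -1
(431/45) = (26/45)   [reduce mod 45]
26 = 2^1·13; (2/45) = -1 since 45 mod 8 = 5, so (26/45) = (-1)^1·(13/45); sign now +1
reciprocity: (13/45) = +1·(45/13) since 13 mod 4 = 1, 45 mod 4 = 1; sign now +1
(45/13) = (6/13)   [reduce mod 13]
6 = 2^1·3; (2/13) = -1 since 13 mod 8 = 5, so (6/13) = (-1)^1·(3/13); sign now -1
reciprocity: (3/13) = +1·(13/3) since 3 mod 4 = 3, 13 mod 4 = 1; sign now -1
(13/3) = (1/3)   [reduce mod 3]
(1/3) = 1; final value = sign = -1

-1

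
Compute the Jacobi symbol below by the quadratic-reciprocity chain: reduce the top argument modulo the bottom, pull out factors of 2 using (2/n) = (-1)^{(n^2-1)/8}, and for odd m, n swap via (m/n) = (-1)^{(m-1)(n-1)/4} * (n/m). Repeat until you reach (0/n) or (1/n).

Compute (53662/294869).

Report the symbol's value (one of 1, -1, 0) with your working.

-1

53662 = 2^1·26831; (2/294869) = -1 since 294869 mod 8 = 5, so (53662/294869) = (-1)^1·(26831/294869); sign now -1
reciprocity: (26831/294869) = +1·(294869/26831) since 26831 mod 4 = 3, 294869 mod 4 = 1; sign now -1
(294869/26831) = (26559/26831)   [reduce mod 26831]
reciprocity: (26559/26831) = -1·(26831/26559) since 26559 mod 4 = 3, 26831 mod 4 = 3; sign now +1
(26831/26559) = (272/26559)   [reduce mod 26559]
272 = 2^4·17; (2/26559) = +1 since 26559 mod 8 = 7, so (272/26559) = (+1)^4·(17/26559); sign now +1
reciprocity: (17/26559) = +1·(26559/17) since 17 mod 4 = 1, 26559 mod 4 = 3; sign now +1
(26559/17) = (5/17)   [reduce mod 17]
reciprocity: (5/17) = +1·(17/5) since 5 mod 4 = 1, 17 mod 4 = 1; sign now +1
(17/5) = (2/5)   [reduce mod 5]
2 = 2^1·1; (2/5) = -1 since 5 mod 8 = 5, so (2/5) = (-1)^1·(1/5); sign now -1
(1/5) = 1; final value = sign = -1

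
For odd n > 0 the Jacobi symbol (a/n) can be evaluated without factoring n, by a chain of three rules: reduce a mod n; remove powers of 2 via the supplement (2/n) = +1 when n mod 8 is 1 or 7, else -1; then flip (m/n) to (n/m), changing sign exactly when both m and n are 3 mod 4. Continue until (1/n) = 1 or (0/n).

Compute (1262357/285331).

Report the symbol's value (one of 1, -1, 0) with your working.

(1262357/285331) = (121033/285331)   [reduce mod 285331]
reciprocity: (121033/285331) = +1·(285331/121033) since 121033 mod 4 = 1, 285331 mod 4 = 3; sign now +1
(285331/121033) = (43265/121033)   [reduce mod 121033]
reciprocity: (43265/121033) = +1·(121033/43265) since 43265 mod 4 = 1, 121033 mod 4 = 1; sign now +1
(121033/43265) = (34503/43265)   [reduce mod 43265]
reciprocity: (34503/43265) = +1·(43265/34503) since 34503 mod 4 = 3, 43265 mod 4 = 1; sign now +1
(43265/34503) = (8762/34503)   [reduce mod 34503]
8762 = 2^1·4381; (2/34503) = +1 since 34503 mod 8 = 7, so (8762/34503) = (+1)^1·(4381/34503); sign now +1
reciprocity: (4381/34503) = +1·(34503/4381) since 4381 mod 4 = 1, 34503 mod 4 = 3; sign now +1
(34503/4381) = (3836/4381)   [reduce mod 4381]
3836 = 2^2·959; (2/4381) = -1 since 4381 mod 8 = 5, so (3836/4381) = (-1)^2·(959/4381); sign now +1
reciprocity: (959/4381) = +1·(4381/959) since 959 mod 4 = 3, 4381 mod 4 = 1; sign now +1
(4381/959) = (545/959)   [reduce mod 959]
reciprocity: (545/959) = +1·(959/545) since 545 mod 4 = 1, 959 mod 4 = 3; sign now +1
(959/545) = (414/545)   [reduce mod 545]
414 = 2^1·207; (2/545) = +1 since 545 mod 8 = 1, so (414/545) = (+1)^1·(207/545); sign now +1
reciprocity: (207/545) = +1·(545/207) since 207 mod 4 = 3, 545 mod 4 = 1; sign now +1
(545/207) = (131/207)   [reduce mod 207]
reciprocity: (131/207) = -1·(207/131) since 131 mod 4 = 3, 207 mod 4 = 3; sign now -1
(207/131) = (76/131)   [reduce mod 131]
76 = 2^2·19; (2/131) = -1 since 131 mod 8 = 3, so (76/131) = (-1)^2·(19/131); sign now -1
reciprocity: (19/131) = -1·(131/19) since 19 mod 4 = 3, 131 mod 4 = 3; sign now +1
(131/19) = (17/19)   [reduce mod 19]
reciprocity: (17/19) = +1·(19/17) since 17 mod 4 = 1, 19 mod 4 = 3; sign now +1
(19/17) = (2/17)   [reduce mod 17]
2 = 2^1·1; (2/17) = +1 since 17 mod 8 = 1, so (2/17) = (+1)^1·(1/17); sign now +1
(1/17) = 1; final value = sign = +1

1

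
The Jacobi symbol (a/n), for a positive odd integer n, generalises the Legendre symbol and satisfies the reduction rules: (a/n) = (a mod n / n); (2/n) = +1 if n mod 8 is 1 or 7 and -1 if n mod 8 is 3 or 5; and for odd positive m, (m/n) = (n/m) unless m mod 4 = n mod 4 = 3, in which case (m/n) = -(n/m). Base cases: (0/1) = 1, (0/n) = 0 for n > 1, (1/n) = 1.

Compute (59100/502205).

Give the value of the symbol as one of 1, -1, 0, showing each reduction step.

0

factor out 2^2: 59100 = 2^2·14775; with 502205 mod 8 = 5, (2/502205) = -1; sign now +1; continue with (14775/502205)
flip (14775/502205) -> (502205/14775): both odd, 14775 mod 4 = 3, 502205 mod 4 = 1, so the flip contributes +1; sign now +1
(502205/14775): 502205 mod 14775 = 14630, so (502205/14775) = (14630/14775)
factor out 2^1: 14630 = 2^1·7315; with 14775 mod 8 = 7, (2/14775) = +1; sign now +1; continue with (7315/14775)
flip (7315/14775) -> (14775/7315): both odd, 7315 mod 4 = 3, 14775 mod 4 = 3, so the flip contributes -1; sign now -1
(14775/7315): 14775 mod 7315 = 145, so (14775/7315) = (145/7315)
flip (145/7315) -> (7315/145): both odd, 145 mod 4 = 1, 7315 mod 4 = 3, so the flip contributes +1; sign now -1
(7315/145): 7315 mod 145 = 65, so (7315/145) = (65/145)
flip (65/145) -> (145/65): both odd, 65 mod 4 = 1, 145 mod 4 = 1, so the flip contributes +1; sign now -1
(145/65): 145 mod 65 = 15, so (145/65) = (15/65)
flip (15/65) -> (65/15): both odd, 15 mod 4 = 3, 65 mod 4 = 1, so the flip contributes +1; sign now -1
(65/15): 65 mod 15 = 5, so (65/15) = (5/15)
flip (5/15) -> (15/5): both odd, 5 mod 4 = 1, 15 mod 4 = 3, so the flip contributes +1; sign now -1
(15/5): 15 mod 5 = 0, so (15/5) = (0/5)
reached (0/5); gcd(a, n) > 1, so (0/5) = 0 and the symbol is 0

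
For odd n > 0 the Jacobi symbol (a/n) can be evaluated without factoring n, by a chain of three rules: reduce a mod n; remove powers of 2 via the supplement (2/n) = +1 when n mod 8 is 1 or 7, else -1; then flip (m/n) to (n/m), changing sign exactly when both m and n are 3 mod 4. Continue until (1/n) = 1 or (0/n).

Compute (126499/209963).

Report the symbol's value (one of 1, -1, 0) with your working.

1

flip (126499/209963) -> (209963/126499): both odd, 126499 mod 4 = 3, 209963 mod 4 = 3, so the flip contributes -1; sign now -1
(209963/126499): 209963 mod 126499 = 83464, so (209963/126499) = (83464/126499)
factor out 2^3: 83464 = 2^3·10433; with 126499 mod 8 = 3, (2/126499) = -1; sign now +1; continue with (10433/126499)
flip (10433/126499) -> (126499/10433): both odd, 10433 mod 4 = 1, 126499 mod 4 = 3, so the flip contributes +1; sign now +1
(126499/10433): 126499 mod 10433 = 1303, so (126499/10433) = (1303/10433)
flip (1303/10433) -> (10433/1303): both odd, 1303 mod 4 = 3, 10433 mod 4 = 1, so the flip contributes +1; sign now +1
(10433/1303): 10433 mod 1303 = 9, so (10433/1303) = (9/1303)
flip (9/1303) -> (1303/9): both odd, 9 mod 4 = 1, 1303 mod 4 = 3, so the flip contributes +1; sign now +1
(1303/9): 1303 mod 9 = 7, so (1303/9) = (7/9)
flip (7/9) -> (9/7): both odd, 7 mod 4 = 3, 9 mod 4 = 1, so the flip contributes +1; sign now +1
(9/7): 9 mod 7 = 2, so (9/7) = (2/7)
factor out 2^1: 2 = 2^1·1; with 7 mod 8 = 7, (2/7) = +1; sign now +1; continue with (1/7)
reached (1/7) = 1, so the symbol is +1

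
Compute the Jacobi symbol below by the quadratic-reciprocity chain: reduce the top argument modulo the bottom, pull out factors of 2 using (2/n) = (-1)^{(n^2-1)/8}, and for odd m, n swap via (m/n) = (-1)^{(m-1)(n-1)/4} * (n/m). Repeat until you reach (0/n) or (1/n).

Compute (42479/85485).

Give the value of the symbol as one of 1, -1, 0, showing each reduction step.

-1

flip (42479/85485) -> (85485/42479): both odd, 42479 mod 4 = 3, 85485 mod 4 = 1, so the flip contributes +1; sign now +1
(85485/42479): 85485 mod 42479 = 527, so (85485/42479) = (527/42479)
flip (527/42479) -> (42479/527): both odd, 527 mod 4 = 3, 42479 mod 4 = 3, so the flip contributes -1; sign now -1
(42479/527): 42479 mod 527 = 319, so (42479/527) = (319/527)
flip (319/527) -> (527/319): both odd, 319 mod 4 = 3, 527 mod 4 = 3, so the flip contributes -1; sign now +1
(527/319): 527 mod 319 = 208, so (527/319) = (208/319)
factor out 2^4: 208 = 2^4·13; with 319 mod 8 = 7, (2/319) = +1; sign now +1; continue with (13/319)
flip (13/319) -> (319/13): both odd, 13 mod 4 = 1, 319 mod 4 = 3, so the flip contributes +1; sign now +1
(319/13): 319 mod 13 = 7, so (319/13) = (7/13)
flip (7/13) -> (13/7): both odd, 7 mod 4 = 3, 13 mod 4 = 1, so the flip contributes +1; sign now +1
(13/7): 13 mod 7 = 6, so (13/7) = (6/7)
factor out 2^1: 6 = 2^1·3; with 7 mod 8 = 7, (2/7) = +1; sign now +1; continue with (3/7)
flip (3/7) -> (7/3): both odd, 3 mod 4 = 3, 7 mod 4 = 3, so the flip contributes -1; sign now -1
(7/3): 7 mod 3 = 1, so (7/3) = (1/3)
reached (1/3) = 1, so the symbol is -1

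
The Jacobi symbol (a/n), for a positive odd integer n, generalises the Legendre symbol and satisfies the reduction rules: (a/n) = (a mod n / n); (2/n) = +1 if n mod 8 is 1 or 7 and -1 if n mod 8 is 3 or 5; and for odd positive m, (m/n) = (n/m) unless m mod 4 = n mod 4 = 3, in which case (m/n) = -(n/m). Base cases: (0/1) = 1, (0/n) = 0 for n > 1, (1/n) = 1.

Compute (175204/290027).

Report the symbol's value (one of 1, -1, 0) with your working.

factor out 2^2: 175204 = 2^2·43801; with 290027 mod 8 = 3, (2/290027) = -1; sign now +1; continue with (43801/290027)
flip (43801/290027) -> (290027/43801): both odd, 43801 mod 4 = 1, 290027 mod 4 = 3, so the flip contributes +1; sign now +1
(290027/43801): 290027 mod 43801 = 27221, so (290027/43801) = (27221/43801)
flip (27221/43801) -> (43801/27221): both odd, 27221 mod 4 = 1, 43801 mod 4 = 1, so the flip contributes +1; sign now +1
(43801/27221): 43801 mod 27221 = 16580, so (43801/27221) = (16580/27221)
factor out 2^2: 16580 = 2^2·4145; with 27221 mod 8 = 5, (2/27221) = -1; sign now +1; continue with (4145/27221)
flip (4145/27221) -> (27221/4145): both odd, 4145 mod 4 = 1, 27221 mod 4 = 1, so the flip contributes +1; sign now +1
(27221/4145): 27221 mod 4145 = 2351, so (27221/4145) = (2351/4145)
flip (2351/4145) -> (4145/2351): both odd, 2351 mod 4 = 3, 4145 mod 4 = 1, so the flip contributes +1; sign now +1
(4145/2351): 4145 mod 2351 = 1794, so (4145/2351) = (1794/2351)
factor out 2^1: 1794 = 2^1·897; with 2351 mod 8 = 7, (2/2351) = +1; sign now +1; continue with (897/2351)
flip (897/2351) -> (2351/897): both odd, 897 mod 4 = 1, 2351 mod 4 = 3, so the flip contributes +1; sign now +1
(2351/897): 2351 mod 897 = 557, so (2351/897) = (557/897)
flip (557/897) -> (897/557): both odd, 557 mod 4 = 1, 897 mod 4 = 1, so the flip contributes +1; sign now +1
(897/557): 897 mod 557 = 340, so (897/557) = (340/557)
factor out 2^2: 340 = 2^2·85; with 557 mod 8 = 5, (2/557) = -1; sign now +1; continue with (85/557)
flip (85/557) -> (557/85): both odd, 85 mod 4 = 1, 557 mod 4 = 1, so the flip contributes +1; sign now +1
(557/85): 557 mod 85 = 47, so (557/85) = (47/85)
flip (47/85) -> (85/47): both odd, 47 mod 4 = 3, 85 mod 4 = 1, so the flip contributes +1; sign now +1
(85/47): 85 mod 47 = 38, so (85/47) = (38/47)
factor out 2^1: 38 = 2^1·19; with 47 mod 8 = 7, (2/47) = +1; sign now +1; continue with (19/47)
flip (19/47) -> (47/19): both odd, 19 mod 4 = 3, 47 mod 4 = 3, so the flip contributes -1; sign now -1
(47/19): 47 mod 19 = 9, so (47/19) = (9/19)
flip (9/19) -> (19/9): both odd, 9 mod 4 = 1, 19 mod 4 = 3, so the flip contributes +1; sign now -1
(19/9): 19 mod 9 = 1, so (19/9) = (1/9)
reached (1/9) = 1, so the symbol is -1

-1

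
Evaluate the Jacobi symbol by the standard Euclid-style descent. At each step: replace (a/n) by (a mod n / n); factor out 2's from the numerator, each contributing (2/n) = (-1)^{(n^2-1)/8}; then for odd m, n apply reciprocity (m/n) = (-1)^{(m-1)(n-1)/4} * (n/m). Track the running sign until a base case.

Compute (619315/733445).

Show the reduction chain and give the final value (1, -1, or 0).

0

flip (619315/733445) -> (733445/619315): both odd, 619315 mod 4 = 3, 733445 mod 4 = 1, so the flip contributes +1; sign now +1
(733445/619315): 733445 mod 619315 = 114130, so (733445/619315) = (114130/619315)
factor out 2^1: 114130 = 2^1·57065; with 619315 mod 8 = 3, (2/619315) = -1; sign now -1; continue with (57065/619315)
flip (57065/619315) -> (619315/57065): both odd, 57065 mod 4 = 1, 619315 mod 4 = 3, so the flip contributes +1; sign now -1
(619315/57065): 619315 mod 57065 = 48665, so (619315/57065) = (48665/57065)
flip (48665/57065) -> (57065/48665): both odd, 48665 mod 4 = 1, 57065 mod 4 = 1, so the flip contributes +1; sign now -1
(57065/48665): 57065 mod 48665 = 8400, so (57065/48665) = (8400/48665)
factor out 2^4: 8400 = 2^4·525; with 48665 mod 8 = 1, (2/48665) = +1; sign now -1; continue with (525/48665)
flip (525/48665) -> (48665/525): both odd, 525 mod 4 = 1, 48665 mod 4 = 1, so the flip contributes +1; sign now -1
(48665/525): 48665 mod 525 = 365, so (48665/525) = (365/525)
flip (365/525) -> (525/365): both odd, 365 mod 4 = 1, 525 mod 4 = 1, so the flip contributes +1; sign now -1
(525/365): 525 mod 365 = 160, so (525/365) = (160/365)
factor out 2^5: 160 = 2^5·5; with 365 mod 8 = 5, (2/365) = -1; sign now +1; continue with (5/365)
flip (5/365) -> (365/5): both odd, 5 mod 4 = 1, 365 mod 4 = 1, so the flip contributes +1; sign now +1
(365/5): 365 mod 5 = 0, so (365/5) = (0/5)
reached (0/5); gcd(a, n) > 1, so (0/5) = 0 and the symbol is 0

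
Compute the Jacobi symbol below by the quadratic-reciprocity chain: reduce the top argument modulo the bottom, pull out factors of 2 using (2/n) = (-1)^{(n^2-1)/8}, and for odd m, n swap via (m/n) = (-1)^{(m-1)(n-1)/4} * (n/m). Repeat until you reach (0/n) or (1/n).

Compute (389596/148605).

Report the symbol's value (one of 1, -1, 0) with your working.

(389596/148605) = (92386/148605)   [reduce mod 148605]
92386 = 2^1·46193; (2/148605) = -1 since 148605 mod 8 = 5, so (92386/148605) = (-1)^1·(46193/148605); sign now -1
reciprocity: (46193/148605) = +1·(148605/46193) since 46193 mod 4 = 1, 148605 mod 4 = 1; sign now -1
(148605/46193) = (10026/46193)   [reduce mod 46193]
10026 = 2^1·5013; (2/46193) = +1 since 46193 mod 8 = 1, so (10026/46193) = (+1)^1·(5013/46193); sign now -1
reciprocity: (5013/46193) = +1·(46193/5013) since 5013 mod 4 = 1, 46193 mod 4 = 1; sign now -1
(46193/5013) = (1076/5013)   [reduce mod 5013]
1076 = 2^2·269; (2/5013) = -1 since 5013 mod 8 = 5, so (1076/5013) = (-1)^2·(269/5013); sign now -1
reciprocity: (269/5013) = +1·(5013/269) since 269 mod 4 = 1, 5013 mod 4 = 1; sign now -1
(5013/269) = (171/269)   [reduce mod 269]
reciprocity: (171/269) = +1·(269/171) since 171 mod 4 = 3, 269 mod 4 = 1; sign now -1
(269/171) = (98/171)   [reduce mod 171]
98 = 2^1·49; (2/171) = -1 since 171 mod 8 = 3, so (98/171) = (-1)^1·(49/171); sign now +1
reciprocity: (49/171) = +1·(171/49) since 49 mod 4 = 1, 171 mod 4 = 3; sign now +1
(171/49) = (24/49)   [reduce mod 49]
24 = 2^3·3; (2/49) = +1 since 49 mod 8 = 1, so (24/49) = (+1)^3·(3/49); sign now +1
reciprocity: (3/49) = +1·(49/3) since 3 mod 4 = 3, 49 mod 4 = 1; sign now +1
(49/3) = (1/3)   [reduce mod 3]
(1/3) = 1; final value = sign = +1

1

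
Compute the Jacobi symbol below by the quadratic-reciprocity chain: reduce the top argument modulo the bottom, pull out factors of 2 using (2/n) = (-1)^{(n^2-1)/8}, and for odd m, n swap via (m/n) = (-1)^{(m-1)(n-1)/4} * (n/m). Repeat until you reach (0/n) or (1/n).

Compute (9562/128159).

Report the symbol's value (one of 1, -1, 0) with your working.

9562 = 2^1·4781; (2/128159) = +1 since 128159 mod 8 = 7, so (9562/128159) = (+1)^1·(4781/128159); sign now +1
reciprocity: (4781/128159) = +1·(128159/4781) since 4781 mod 4 = 1, 128159 mod 4 = 3; sign now +1
(128159/4781) = (3853/4781)   [reduce mod 4781]
reciprocity: (3853/4781) = +1·(4781/3853) since 3853 mod 4 = 1, 4781 mod 4 = 1; sign now +1
(4781/3853) = (928/3853)   [reduce mod 3853]
928 = 2^5·29; (2/3853) = -1 since 3853 mod 8 = 5, so (928/3853) = (-1)^5·(29/3853); sign now -1
reciprocity: (29/3853) = +1·(3853/29) since 29 mod 4 = 1, 3853 mod 4 = 1; sign now -1
(3853/29) = (25/29)   [reduce mod 29]
reciprocity: (25/29) = +1·(29/25) since 25 mod 4 = 1, 29 mod 4 = 1; sign now -1
(29/25) = (4/25)   [reduce mod 25]
4 = 2^2·1; (2/25) = +1 since 25 mod 8 = 1, so (4/25) = (+1)^2·(1/25); sign now -1
(1/25) = 1; final value = sign = -1

-1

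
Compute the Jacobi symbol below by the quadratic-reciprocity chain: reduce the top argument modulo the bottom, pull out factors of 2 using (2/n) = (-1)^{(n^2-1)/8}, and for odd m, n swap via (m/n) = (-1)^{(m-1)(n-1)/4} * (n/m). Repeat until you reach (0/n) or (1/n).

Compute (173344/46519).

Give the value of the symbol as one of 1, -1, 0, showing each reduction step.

(173344/46519) = (33787/46519)   [reduce mod 46519]
reciprocity: (33787/46519) = -1·(46519/33787) since 33787 mod 4 = 3, 46519 mod 4 = 3; sign now -1
(46519/33787) = (12732/33787)   [reduce mod 33787]
12732 = 2^2·3183; (2/33787) = -1 since 33787 mod 8 = 3, so (12732/33787) = (-1)^2·(3183/33787); sign now -1
reciprocity: (3183/33787) = -1·(33787/3183) since 3183 mod 4 = 3, 33787 mod 4 = 3; sign now +1
(33787/3183) = (1957/3183)   [reduce mod 3183]
reciprocity: (1957/3183) = +1·(3183/1957) since 1957 mod 4 = 1, 3183 mod 4 = 3; sign now +1
(3183/1957) = (1226/1957)   [reduce mod 1957]
1226 = 2^1·613; (2/1957) = -1 since 1957 mod 8 = 5, so (1226/1957) = (-1)^1·(613/1957); sign now -1
reciprocity: (613/1957) = +1·(1957/613) since 613 mod 4 = 1, 1957 mod 4 = 1; sign now -1
(1957/613) = (118/613)   [reduce mod 613]
118 = 2^1·59; (2/613) = -1 since 613 mod 8 = 5, so (118/613) = (-1)^1·(59/613); sign now +1
reciprocity: (59/613) = +1·(613/59) since 59 mod 4 = 3, 613 mod 4 = 1; sign now +1
(613/59) = (23/59)   [reduce mod 59]
reciprocity: (23/59) = -1·(59/23) since 23 mod 4 = 3, 59 mod 4 = 3; sign now -1
(59/23) = (13/23)   [reduce mod 23]
reciprocity: (13/23) = +1·(23/13) since 13 mod 4 = 1, 23 mod 4 = 3; sign now -1
(23/13) = (10/13)   [reduce mod 13]
10 = 2^1·5; (2/13) = -1 since 13 mod 8 = 5, so (10/13) = (-1)^1·(5/13); sign now +1
reciprocity: (5/13) = +1·(13/5) since 5 mod 4 = 1, 13 mod 4 = 1; sign now +1
(13/5) = (3/5)   [reduce mod 5]
reciprocity: (3/5) = +1·(5/3) since 3 mod 4 = 3, 5 mod 4 = 1; sign now +1
(5/3) = (2/3)   [reduce mod 3]
2 = 2^1·1; (2/3) = -1 since 3 mod 8 = 3, so (2/3) = (-1)^1·(1/3); sign now -1
(1/3) = 1; final value = sign = -1

-1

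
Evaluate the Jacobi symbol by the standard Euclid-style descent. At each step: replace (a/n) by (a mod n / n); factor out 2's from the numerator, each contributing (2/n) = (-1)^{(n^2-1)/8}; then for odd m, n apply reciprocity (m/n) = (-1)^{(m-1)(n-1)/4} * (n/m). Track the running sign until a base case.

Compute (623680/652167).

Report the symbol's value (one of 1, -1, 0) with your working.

-1

623680 = 2^6·9745; (2/652167) = +1 since 652167 mod 8 = 7, so (623680/652167) = (+1)^6·(9745/652167); sign now +1
reciprocity: (9745/652167) = +1·(652167/9745) since 9745 mod 4 = 1, 652167 mod 4 = 3; sign now +1
(652167/9745) = (8997/9745)   [reduce mod 9745]
reciprocity: (8997/9745) = +1·(9745/8997) since 8997 mod 4 = 1, 9745 mod 4 = 1; sign now +1
(9745/8997) = (748/8997)   [reduce mod 8997]
748 = 2^2·187; (2/8997) = -1 since 8997 mod 8 = 5, so (748/8997) = (-1)^2·(187/8997); sign now +1
reciprocity: (187/8997) = +1·(8997/187) since 187 mod 4 = 3, 8997 mod 4 = 1; sign now +1
(8997/187) = (21/187)   [reduce mod 187]
reciprocity: (21/187) = +1·(187/21) since 21 mod 4 = 1, 187 mod 4 = 3; sign now +1
(187/21) = (19/21)   [reduce mod 21]
reciprocity: (19/21) = +1·(21/19) since 19 mod 4 = 3, 21 mod 4 = 1; sign now +1
(21/19) = (2/19)   [reduce mod 19]
2 = 2^1·1; (2/19) = -1 since 19 mod 8 = 3, so (2/19) = (-1)^1·(1/19); sign now -1
(1/19) = 1; final value = sign = -1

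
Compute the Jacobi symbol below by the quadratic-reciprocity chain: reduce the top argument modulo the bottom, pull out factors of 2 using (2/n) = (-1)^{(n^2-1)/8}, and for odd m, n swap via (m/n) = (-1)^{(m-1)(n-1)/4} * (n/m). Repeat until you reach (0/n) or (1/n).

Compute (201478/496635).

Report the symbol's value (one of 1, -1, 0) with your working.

1

201478 = 2^1·100739; (2/496635) = -1 since 496635 mod 8 = 3, so (201478/496635) = (-1)^1·(100739/496635); sign now -1
reciprocity: (100739/496635) = -1·(496635/100739) since 100739 mod 4 = 3, 496635 mod 4 = 3; sign now +1
(496635/100739) = (93679/100739)   [reduce mod 100739]
reciprocity: (93679/100739) = -1·(100739/93679) since 93679 mod 4 = 3, 100739 mod 4 = 3; sign now -1
(100739/93679) = (7060/93679)   [reduce mod 93679]
7060 = 2^2·1765; (2/93679) = +1 since 93679 mod 8 = 7, so (7060/93679) = (+1)^2·(1765/93679); sign now -1
reciprocity: (1765/93679) = +1·(93679/1765) since 1765 mod 4 = 1, 93679 mod 4 = 3; sign now -1
(93679/1765) = (134/1765)   [reduce mod 1765]
134 = 2^1·67; (2/1765) = -1 since 1765 mod 8 = 5, so (134/1765) = (-1)^1·(67/1765); sign now +1
reciprocity: (67/1765) = +1·(1765/67) since 67 mod 4 = 3, 1765 mod 4 = 1; sign now +1
(1765/67) = (23/67)   [reduce mod 67]
reciprocity: (23/67) = -1·(67/23) since 23 mod 4 = 3, 67 mod 4 = 3; sign now -1
(67/23) = (21/23)   [reduce mod 23]
reciprocity: (21/23) = +1·(23/21) since 21 mod 4 = 1, 23 mod 4 = 3; sign now -1
(23/21) = (2/21)   [reduce mod 21]
2 = 2^1·1; (2/21) = -1 since 21 mod 8 = 5, so (2/21) = (-1)^1·(1/21); sign now +1
(1/21) = 1; final value = sign = +1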